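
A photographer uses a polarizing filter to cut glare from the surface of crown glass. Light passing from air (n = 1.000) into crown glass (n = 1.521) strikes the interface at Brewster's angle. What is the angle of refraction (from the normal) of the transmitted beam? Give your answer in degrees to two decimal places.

First find Brewster's angle: tan θ_B = 1.521/1.000 = 1.5210, giving θ_B = 56.68°.
Since θ_B + θ_t = 90° at Brewster incidence, θ_t = 90° − 56.68° = 33.32°.

θ_t ≈ 33.32°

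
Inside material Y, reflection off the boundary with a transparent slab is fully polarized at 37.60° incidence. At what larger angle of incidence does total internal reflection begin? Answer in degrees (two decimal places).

θ_c ≈ 50.36°

tan θ_B = n₂/n₁ = tan 37.60° = 0.7701.
Total internal reflection: sin θ_c = n₂/n₁ = 0.7701.
θ_c = arcsin(0.7701) = 50.36°.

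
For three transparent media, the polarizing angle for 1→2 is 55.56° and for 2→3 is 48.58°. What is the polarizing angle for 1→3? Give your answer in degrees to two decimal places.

θ_B ≈ 58.83°

tan θ_B(1→2) = n₂/n₁ = tan 55.56° = 1.4583.
tan θ_B(2→3) = n₃/n₂ = tan 48.58° = 1.1335.
Multiplying, n₃/n₁ = 1.4583 × 1.1335 = 1.6529, and θ_B(1→3) = arctan 1.6529 = 58.83°.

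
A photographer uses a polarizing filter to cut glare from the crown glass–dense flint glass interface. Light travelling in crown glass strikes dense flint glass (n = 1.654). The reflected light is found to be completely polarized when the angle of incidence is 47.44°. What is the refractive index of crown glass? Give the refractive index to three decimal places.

n ≈ 1.519

Full polarization of the reflected beam means tan θ_B = n₂/n₁, where n₁ is the incident medium (crown glass).
n₁ = n₂ / tan θ_B = 1.654 / tan 47.44° = 1.519.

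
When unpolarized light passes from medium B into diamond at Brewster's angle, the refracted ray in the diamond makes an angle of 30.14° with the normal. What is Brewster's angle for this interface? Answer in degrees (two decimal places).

At Brewster's angle the reflected and refracted rays are perpendicular, so θ_B + θ_t = 90°.
θ_B = 90° − 30.14° = 59.86°.

θ_B ≈ 59.86°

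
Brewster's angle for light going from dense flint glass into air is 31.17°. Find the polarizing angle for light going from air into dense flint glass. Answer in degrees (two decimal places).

Reversing the direction swaps n₁ and n₂, so tan θ_B' = 1/tan θ_B and θ_B' = 90° − θ_B.
Hence θ_B' = 90° − 31.17° = 58.83°.

θ_B' ≈ 58.83°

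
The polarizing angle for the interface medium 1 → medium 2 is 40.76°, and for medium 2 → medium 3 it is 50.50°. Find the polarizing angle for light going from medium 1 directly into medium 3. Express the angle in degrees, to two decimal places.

θ_B ≈ 46.28°

Each Brewster angle gives a ratio: n₂/n₁ = tan 40.76° = 0.8620, n₃/n₂ = tan 50.50° = 1.2131.
n₃/n₁ = 1.0456. Then tan θ_B(1→3) = n₃/n₁, so θ_B(1→3) = arctan(1.0456) = 46.28°.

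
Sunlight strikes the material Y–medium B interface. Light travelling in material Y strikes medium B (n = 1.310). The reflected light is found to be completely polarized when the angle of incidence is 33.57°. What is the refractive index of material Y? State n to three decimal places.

n ≈ 1.974

Full polarization of the reflected beam means tan θ_B = n₂/n₁, where n₁ is the incident medium (material Y).
n₁ = n₂ / tan θ_B = 1.310 / tan 33.57° = 1.974.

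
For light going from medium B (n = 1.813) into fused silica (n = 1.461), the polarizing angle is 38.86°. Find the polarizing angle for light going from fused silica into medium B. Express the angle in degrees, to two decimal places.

tan θ_B' = n₁/n₂ = 1/tan θ_B, so θ_B' = 90° − θ_B.
θ_B' = 90° − 38.86° = 51.14°.

θ_B' ≈ 51.14°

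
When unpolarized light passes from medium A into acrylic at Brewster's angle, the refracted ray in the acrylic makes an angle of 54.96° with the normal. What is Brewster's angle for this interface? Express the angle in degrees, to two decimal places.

At Brewster's angle the reflected and refracted rays are perpendicular, so θ_B + θ_t = 90°.
θ_B = 90° − 54.96° = 35.04°.

θ_B ≈ 35.04°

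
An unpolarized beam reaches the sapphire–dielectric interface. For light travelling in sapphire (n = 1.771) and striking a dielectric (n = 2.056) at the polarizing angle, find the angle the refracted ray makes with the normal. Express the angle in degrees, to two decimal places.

First find Brewster's angle: tan θ_B = 2.056/1.771 = 1.1609, giving θ_B = 49.26°.
The refracted ray is perpendicular to the reflected ray, so θ_t = 90° − θ_B = 40.74°.

θ_t ≈ 40.74°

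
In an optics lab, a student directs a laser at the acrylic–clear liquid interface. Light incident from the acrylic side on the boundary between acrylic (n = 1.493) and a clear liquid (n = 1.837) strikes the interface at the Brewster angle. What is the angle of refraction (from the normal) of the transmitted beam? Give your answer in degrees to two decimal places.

First find Brewster's angle: tan θ_B = 1.837/1.493 = 1.2304, giving θ_B = 50.90°.
The refracted ray is perpendicular to the reflected ray, so θ_t = 90° − θ_B = 39.10°.

θ_t ≈ 39.10°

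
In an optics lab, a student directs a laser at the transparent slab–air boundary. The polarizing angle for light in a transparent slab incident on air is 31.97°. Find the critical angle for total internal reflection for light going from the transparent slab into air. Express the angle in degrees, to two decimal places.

θ_c ≈ 38.62°

From Brewster, n₂/n₁ = tan θ_B = tan 31.97° = 0.6241.
Then sin θ_c = n₂/n₁ = 0.6241, so θ_c = arcsin 0.6241 = 38.62°.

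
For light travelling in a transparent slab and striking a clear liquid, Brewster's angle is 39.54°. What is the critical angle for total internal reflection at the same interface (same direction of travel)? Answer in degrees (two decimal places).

From Brewster, n₂/n₁ = tan θ_B = tan 39.54° = 0.8255.
Then sin θ_c = n₂/n₁ = 0.8255, so θ_c = arcsin 0.8255 = 55.64°.

θ_c ≈ 55.64°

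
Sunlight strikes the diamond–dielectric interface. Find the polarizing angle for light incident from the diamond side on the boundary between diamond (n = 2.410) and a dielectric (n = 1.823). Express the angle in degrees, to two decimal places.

θ_B ≈ 37.11°

Here n₂/n₁ = 1.823/2.410 = 0.7564, and Brewster's law gives tan θ_B = n₂/n₁.
So θ_B = arctan 0.7564 = 37.11°.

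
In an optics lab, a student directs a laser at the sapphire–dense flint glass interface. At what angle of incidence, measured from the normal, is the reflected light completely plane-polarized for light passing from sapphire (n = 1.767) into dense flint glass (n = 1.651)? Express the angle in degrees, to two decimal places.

At Brewster's angle the reflected and refracted rays are perpendicular, which with Snell's law gives tan θ_B = n₂/n₁.
Here n₂/n₁ = 1.651/1.767 = 0.9344, and Brewster's law gives tan θ_B = n₂/n₁.
So θ_B = arctan 0.9344 = 43.06°.

θ_B ≈ 43.06°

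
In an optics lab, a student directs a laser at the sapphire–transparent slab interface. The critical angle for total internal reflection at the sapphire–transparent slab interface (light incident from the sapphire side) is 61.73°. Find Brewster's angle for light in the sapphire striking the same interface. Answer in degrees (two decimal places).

sin θ_c = n₂/n₁, so n₂/n₁ = sin 61.73° = 0.8807.
Brewster: tan θ_B = n₂/n₁ = 0.8807.
θ_B = arctan(0.8807) = 41.37°.

θ_B ≈ 41.37°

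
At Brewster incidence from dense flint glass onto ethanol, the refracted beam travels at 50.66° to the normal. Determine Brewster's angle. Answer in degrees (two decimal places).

θ_B ≈ 39.34°

Brewster's condition makes the reflected and refracted beams perpendicular: θ_B + θ_t = 90°.
θ_B = 90° − 50.66° = 39.34°.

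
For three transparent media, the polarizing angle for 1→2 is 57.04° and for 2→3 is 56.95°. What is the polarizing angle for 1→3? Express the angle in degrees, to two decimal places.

θ_B ≈ 67.13°

n₂/n₁ = tan 57.04° = 1.5422 and n₃/n₂ = tan 56.95° = 1.5369.
Multiplying, n₃/n₁ = 1.5422 × 1.5369 = 2.3703, and θ_B(1→3) = arctan 2.3703 = 67.13°.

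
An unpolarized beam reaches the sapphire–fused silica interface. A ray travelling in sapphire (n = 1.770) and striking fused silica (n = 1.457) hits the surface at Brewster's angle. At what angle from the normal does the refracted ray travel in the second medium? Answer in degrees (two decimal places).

θ_B = arctan(n₂/n₁) = arctan(1.457/1.770) = 39.46°.
Since θ_B + θ_t = 90° at Brewster incidence, θ_t = 90° − 39.46° = 50.54°.

θ_t ≈ 50.54°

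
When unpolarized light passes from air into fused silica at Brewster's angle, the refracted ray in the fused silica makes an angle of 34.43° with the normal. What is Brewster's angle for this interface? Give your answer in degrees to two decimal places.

Brewster's condition makes the reflected and refracted beams perpendicular: θ_B + θ_t = 90°.
So θ_B = 90° − θ_t = 90° − 34.43° = 55.57°.

θ_B ≈ 55.57°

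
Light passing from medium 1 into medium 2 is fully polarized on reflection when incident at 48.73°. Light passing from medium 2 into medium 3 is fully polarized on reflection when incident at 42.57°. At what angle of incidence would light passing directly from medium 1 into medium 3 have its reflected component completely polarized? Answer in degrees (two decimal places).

θ_B ≈ 46.31°

tan θ_B(1→2) = n₂/n₁ = tan 48.73° = 1.1395.
tan θ_B(2→3) = n₃/n₂ = tan 42.57° = 0.9186.
n₃/n₁ = 1.0467. Then tan θ_B(1→3) = n₃/n₁, so θ_B(1→3) = arctan(1.0467) = 46.31°.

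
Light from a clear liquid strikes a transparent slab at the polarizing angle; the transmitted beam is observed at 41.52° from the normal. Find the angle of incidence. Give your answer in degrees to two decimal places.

θ_B ≈ 48.48°

Since the reflected and refracted rays are at right angles at the polarizing angle, θ_B + θ_t = 90°.
θ_B = 90° − 41.52° = 48.48°.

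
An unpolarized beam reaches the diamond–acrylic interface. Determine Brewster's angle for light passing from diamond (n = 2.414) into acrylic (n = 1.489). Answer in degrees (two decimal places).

Brewster's condition: tan θ_B = n₂/n₁ = 1.489/2.414 = 0.6168.
θ_B = arctan(0.6168) = 31.67°.

θ_B ≈ 31.67°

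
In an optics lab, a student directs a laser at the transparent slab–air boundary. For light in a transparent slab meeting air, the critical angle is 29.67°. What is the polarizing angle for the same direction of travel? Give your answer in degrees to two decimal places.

At the critical angle sin θ_c = n₂/n₁, giving n₂/n₁ = sin 29.67° = 0.4950.
Then tan θ_B = n₂/n₁ = 0.4950, so θ_B = arctan 0.4950 = 26.34°.

θ_B ≈ 26.34°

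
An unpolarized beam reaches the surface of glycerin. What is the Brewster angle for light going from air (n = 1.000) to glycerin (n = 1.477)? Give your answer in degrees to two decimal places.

Brewster's condition: tan θ_B = n₂/n₁ = 1.477/1.000 = 1.4770.
So θ_B = arctan 1.4770 = 55.90°.

θ_B ≈ 55.90°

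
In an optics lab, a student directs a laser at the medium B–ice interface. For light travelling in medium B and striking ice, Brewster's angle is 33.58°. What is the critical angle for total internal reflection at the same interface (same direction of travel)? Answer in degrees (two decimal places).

θ_c ≈ 41.60°

n₂/n₁ = tan 33.58° = 0.6639; the critical angle satisfies sin θ_c = n₂/n₁.
θ_c = arcsin(0.6639) = 41.60°.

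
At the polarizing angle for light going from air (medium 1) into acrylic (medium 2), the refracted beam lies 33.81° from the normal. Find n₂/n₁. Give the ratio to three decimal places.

n₂/n₁ ≈ 1.493

θ_B + θ_t = 90°, so θ_B = 90° − 33.81° = 56.19°.
tan θ_B = n₂/n₁, so n₂/n₁ = tan 56.19° = 1.493.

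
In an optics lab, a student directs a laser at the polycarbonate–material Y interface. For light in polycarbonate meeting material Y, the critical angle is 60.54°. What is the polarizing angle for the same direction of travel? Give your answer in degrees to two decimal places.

θ_B ≈ 41.05°

n₂/n₁ = sin θ_c = sin 60.54° = 0.8707.
tan θ_B equals the same ratio, so θ_B = arctan(0.8707) = 41.05°.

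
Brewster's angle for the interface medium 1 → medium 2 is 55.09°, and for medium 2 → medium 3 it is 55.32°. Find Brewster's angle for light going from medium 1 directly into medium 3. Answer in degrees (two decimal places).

θ_B ≈ 64.23°

Each Brewster angle gives a ratio: n₂/n₁ = tan 55.09° = 1.4329, n₃/n₂ = tan 55.32° = 1.4453.
Multiplying, n₃/n₁ = 1.4329 × 1.4453 = 2.0710, and θ_B(1→3) = arctan 2.0710 = 64.23°.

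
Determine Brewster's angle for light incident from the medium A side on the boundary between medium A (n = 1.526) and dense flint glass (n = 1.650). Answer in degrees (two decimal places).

θ_B ≈ 47.24°

Here n₂/n₁ = 1.650/1.526 = 1.0813, and Brewster's law gives tan θ_B = n₂/n₁.
So θ_B = arctan 1.0813 = 47.24°.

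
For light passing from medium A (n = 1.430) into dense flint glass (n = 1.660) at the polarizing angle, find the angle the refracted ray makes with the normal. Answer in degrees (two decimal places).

θ_t ≈ 40.74°

θ_B = arctan(n₂/n₁) = arctan(1.660/1.430) = 49.26°.
Since θ_B + θ_t = 90° at Brewster incidence, θ_t = 90° − 49.26° = 40.74°.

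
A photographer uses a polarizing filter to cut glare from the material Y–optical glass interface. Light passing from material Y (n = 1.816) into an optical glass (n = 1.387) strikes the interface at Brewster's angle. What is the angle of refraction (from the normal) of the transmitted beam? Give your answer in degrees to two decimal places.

θ_t ≈ 52.63°

tan θ_B = n₂/n₁ = 1.387/1.816 = 0.7638, so θ_B = 37.37°.
The refracted ray is perpendicular to the reflected ray, so θ_t = 90° − θ_B = 52.63°.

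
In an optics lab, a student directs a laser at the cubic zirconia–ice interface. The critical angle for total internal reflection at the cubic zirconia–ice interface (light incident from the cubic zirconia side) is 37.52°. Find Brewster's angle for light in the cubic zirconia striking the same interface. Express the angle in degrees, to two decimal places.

At the critical angle sin θ_c = n₂/n₁, giving n₂/n₁ = sin 37.52° = 0.6090.
Then tan θ_B = n₂/n₁ = 0.6090, so θ_B = arctan 0.6090 = 31.34°.

θ_B ≈ 31.34°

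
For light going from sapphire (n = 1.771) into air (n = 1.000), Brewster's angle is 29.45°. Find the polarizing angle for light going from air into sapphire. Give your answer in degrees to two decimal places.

θ_B' ≈ 60.55°

tan θ_B' = n₁/n₂ = 1/tan θ_B, so θ_B' = 90° − θ_B.
θ_B' = 90° − 29.45° = 60.55°.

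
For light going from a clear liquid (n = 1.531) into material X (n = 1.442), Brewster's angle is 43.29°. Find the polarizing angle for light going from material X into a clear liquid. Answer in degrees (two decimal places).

Reversing the direction swaps n₁ and n₂, so tan θ_B' = 1/tan θ_B and θ_B' = 90° − θ_B.
Hence θ_B' = 90° − 43.29° = 46.71°.

θ_B' ≈ 46.71°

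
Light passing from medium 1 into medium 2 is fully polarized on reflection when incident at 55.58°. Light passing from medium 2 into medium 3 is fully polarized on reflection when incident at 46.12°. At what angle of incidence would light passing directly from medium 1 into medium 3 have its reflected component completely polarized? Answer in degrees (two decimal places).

tan θ_B(1→2) = n₂/n₁ = tan 55.58° = 1.4594.
tan θ_B(2→3) = n₃/n₂ = tan 46.12° = 1.0399.
Multiplying, n₃/n₁ = 1.4594 × 1.0399 = 1.5176, and θ_B(1→3) = arctan 1.5176 = 56.62°.

θ_B ≈ 56.62°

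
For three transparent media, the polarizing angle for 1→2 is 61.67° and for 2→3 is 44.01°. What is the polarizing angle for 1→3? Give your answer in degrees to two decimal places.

Each Brewster angle gives a ratio: n₂/n₁ = tan 61.67° = 1.8549, n₃/n₂ = tan 44.01° = 0.9660.
Multiplying, n₃/n₁ = 1.8549 × 0.9660 = 1.7919, and θ_B(1→3) = arctan 1.7919 = 60.83°.

θ_B ≈ 60.83°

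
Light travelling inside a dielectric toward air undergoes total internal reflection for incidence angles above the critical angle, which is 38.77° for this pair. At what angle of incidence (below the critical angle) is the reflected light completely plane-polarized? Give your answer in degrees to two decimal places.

sin θ_c = n₂/n₁, so n₂/n₁ = sin 38.77° = 0.6262.
Brewster: tan θ_B = n₂/n₁ = 0.6262.
θ_B = arctan(0.6262) = 32.05°.

θ_B ≈ 32.05°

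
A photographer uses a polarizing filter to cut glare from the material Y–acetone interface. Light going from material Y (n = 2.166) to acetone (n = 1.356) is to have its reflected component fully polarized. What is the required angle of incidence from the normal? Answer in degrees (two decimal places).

θ_B ≈ 32.05°

Brewster's condition: tan θ_B = n₂/n₁ = 1.356/2.166 = 0.6260.
θ_B = arctan(0.6260) = 32.05°.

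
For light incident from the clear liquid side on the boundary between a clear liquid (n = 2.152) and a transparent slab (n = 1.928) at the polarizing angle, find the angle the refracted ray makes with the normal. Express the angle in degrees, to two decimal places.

θ_B = arctan(n₂/n₁) = arctan(1.928/2.152) = 41.86°.
At Brewster's angle the reflected and refracted rays are perpendicular, so θ_t = 90° − θ_B = 90° − 41.86° = 48.14°.

θ_t ≈ 48.14°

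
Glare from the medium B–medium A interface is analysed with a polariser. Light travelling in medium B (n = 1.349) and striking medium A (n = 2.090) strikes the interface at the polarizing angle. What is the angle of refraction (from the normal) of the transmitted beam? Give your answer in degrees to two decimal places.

θ_t ≈ 32.84°

First find Brewster's angle: tan θ_B = 2.090/1.349 = 1.5493, giving θ_B = 57.16°.
Since θ_B + θ_t = 90° at Brewster incidence, θ_t = 90° − 57.16° = 32.84°.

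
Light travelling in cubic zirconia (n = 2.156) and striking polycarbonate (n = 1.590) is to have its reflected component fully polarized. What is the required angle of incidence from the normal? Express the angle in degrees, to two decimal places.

θ_B ≈ 36.41°

Here n₂/n₁ = 1.590/2.156 = 0.7375, and Brewster's law gives tan θ_B = n₂/n₁.
θ_B = arctan(0.7375) = 36.41°.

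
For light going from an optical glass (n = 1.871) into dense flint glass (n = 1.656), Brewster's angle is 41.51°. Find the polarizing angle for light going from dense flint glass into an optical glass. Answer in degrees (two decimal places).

θ_B' ≈ 48.49°

The two Brewster angles are complementary: θ_B' = 90° − θ_B = 90° − 41.51° = 48.49°.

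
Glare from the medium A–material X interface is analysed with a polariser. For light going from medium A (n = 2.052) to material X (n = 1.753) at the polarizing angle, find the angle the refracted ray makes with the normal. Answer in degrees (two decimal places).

θ_t ≈ 49.49°

tan θ_B = n₂/n₁ = 1.753/2.052 = 0.8543, so θ_B = 40.51°.
At Brewster's angle the reflected and refracted rays are perpendicular, so θ_t = 90° − θ_B = 90° − 40.51° = 49.49°.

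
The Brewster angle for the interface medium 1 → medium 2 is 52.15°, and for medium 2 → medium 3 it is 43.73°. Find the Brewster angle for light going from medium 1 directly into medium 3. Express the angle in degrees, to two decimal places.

Each Brewster angle gives a ratio: n₂/n₁ = tan 52.15° = 1.2869, n₃/n₂ = tan 43.73° = 0.9566.
Multiplying, n₃/n₁ = 1.2869 × 0.9566 = 1.2311, and θ_B(1→3) = arctan 1.2311 = 50.91°.

θ_B ≈ 50.91°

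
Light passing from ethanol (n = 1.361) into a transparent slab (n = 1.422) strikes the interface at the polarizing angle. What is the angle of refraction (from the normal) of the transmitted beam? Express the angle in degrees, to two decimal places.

tan θ_B = n₂/n₁ = 1.422/1.361 = 1.0448, so θ_B = 46.26°.
At Brewster's angle the reflected and refracted rays are perpendicular, so θ_t = 90° − θ_B = 90° − 46.26° = 43.74°.

θ_t ≈ 43.74°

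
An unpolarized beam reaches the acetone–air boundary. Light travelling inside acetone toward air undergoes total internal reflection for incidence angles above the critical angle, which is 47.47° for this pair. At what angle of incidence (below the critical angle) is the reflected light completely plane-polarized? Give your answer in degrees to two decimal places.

n₂/n₁ = sin θ_c = sin 47.47° = 0.7369.
tan θ_B equals the same ratio, so θ_B = arctan(0.7369) = 36.39°.

θ_B ≈ 36.39°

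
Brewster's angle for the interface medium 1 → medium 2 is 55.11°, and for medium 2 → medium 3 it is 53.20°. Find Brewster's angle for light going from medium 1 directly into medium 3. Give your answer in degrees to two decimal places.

θ_B ≈ 62.45°

tan θ_B(1→2) = n₂/n₁ = tan 55.11° = 1.4340.
tan θ_B(2→3) = n₃/n₂ = tan 53.20° = 1.3367.
So n₃/n₁ = (n₂/n₁)(n₃/n₂) = 1.4340 × 1.3367 = 1.9169.
θ_B(1→3) = arctan(1.9169) = 62.45°.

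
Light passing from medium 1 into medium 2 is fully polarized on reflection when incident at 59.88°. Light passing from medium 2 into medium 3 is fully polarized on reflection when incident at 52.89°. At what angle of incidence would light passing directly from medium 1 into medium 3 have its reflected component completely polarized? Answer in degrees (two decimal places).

Each Brewster angle gives a ratio: n₂/n₁ = tan 59.88° = 1.7237, n₃/n₂ = tan 52.89° = 1.3218.
n₃/n₁ = 2.2783. Then tan θ_B(1→3) = n₃/n₁, so θ_B(1→3) = arctan(2.2783) = 66.30°.

θ_B ≈ 66.30°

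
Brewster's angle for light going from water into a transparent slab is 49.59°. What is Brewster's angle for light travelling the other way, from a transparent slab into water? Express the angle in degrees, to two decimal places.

tan θ_B' = n₁/n₂ = 1/tan θ_B, so θ_B' = 90° − θ_B.
θ_B' = 90° − 49.59° = 40.41°.

θ_B' ≈ 40.41°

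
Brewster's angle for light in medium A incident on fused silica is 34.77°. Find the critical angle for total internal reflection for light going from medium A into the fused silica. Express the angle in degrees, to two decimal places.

θ_c ≈ 43.97°

tan θ_B = n₂/n₁ = tan 34.77° = 0.6942.
Total internal reflection: sin θ_c = n₂/n₁ = 0.6942.
θ_c = arcsin(0.6942) = 43.97°.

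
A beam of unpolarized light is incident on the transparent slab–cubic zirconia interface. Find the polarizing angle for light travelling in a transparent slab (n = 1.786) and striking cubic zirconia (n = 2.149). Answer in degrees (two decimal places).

Brewster's condition: tan θ_B = n₂/n₁ = 2.149/1.786 = 1.2032.
So θ_B = arctan 1.2032 = 50.27°.

θ_B ≈ 50.27°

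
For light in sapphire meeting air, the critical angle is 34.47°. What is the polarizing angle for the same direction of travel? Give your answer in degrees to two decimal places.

θ_B ≈ 29.51°

sin θ_c = n₂/n₁, so n₂/n₁ = sin 34.47° = 0.5660.
Brewster: tan θ_B = n₂/n₁ = 0.5660.
θ_B = arctan(0.5660) = 29.51°.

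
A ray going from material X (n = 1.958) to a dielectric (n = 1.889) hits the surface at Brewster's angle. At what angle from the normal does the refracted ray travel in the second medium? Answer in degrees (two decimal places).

First find Brewster's angle: tan θ_B = 1.889/1.958 = 0.9648, giving θ_B = 43.97°.
The refracted ray is perpendicular to the reflected ray, so θ_t = 90° − θ_B = 46.03°.

θ_t ≈ 46.03°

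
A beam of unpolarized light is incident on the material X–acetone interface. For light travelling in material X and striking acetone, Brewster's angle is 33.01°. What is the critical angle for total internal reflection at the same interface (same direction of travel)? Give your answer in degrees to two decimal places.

θ_c ≈ 40.52°

n₂/n₁ = tan 33.01° = 0.6497; the critical angle satisfies sin θ_c = n₂/n₁.
θ_c = arcsin(0.6497) = 40.52°.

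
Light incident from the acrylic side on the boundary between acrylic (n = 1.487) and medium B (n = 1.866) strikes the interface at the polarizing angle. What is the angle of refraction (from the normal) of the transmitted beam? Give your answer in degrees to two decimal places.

First find Brewster's angle: tan θ_B = 1.866/1.487 = 1.2549, giving θ_B = 51.45°.
Since θ_B + θ_t = 90° at Brewster incidence, θ_t = 90° − 51.45° = 38.55°.

θ_t ≈ 38.55°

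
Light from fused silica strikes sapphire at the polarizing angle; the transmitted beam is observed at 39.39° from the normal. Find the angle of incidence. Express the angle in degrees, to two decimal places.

θ_B ≈ 50.61°

At Brewster's angle the reflected and refracted rays are perpendicular, so θ_B + θ_t = 90°.
So θ_B = 90° − θ_t = 90° − 39.39° = 50.61°.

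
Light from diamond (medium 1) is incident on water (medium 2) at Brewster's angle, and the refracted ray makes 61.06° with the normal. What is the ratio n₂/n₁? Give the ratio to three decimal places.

At Brewster incidence θ_B = 90° − θ_t = 90° − 61.06° = 28.94°.
Then n₂/n₁ = tan θ_B = tan 28.94° = 0.553.

n₂/n₁ ≈ 0.553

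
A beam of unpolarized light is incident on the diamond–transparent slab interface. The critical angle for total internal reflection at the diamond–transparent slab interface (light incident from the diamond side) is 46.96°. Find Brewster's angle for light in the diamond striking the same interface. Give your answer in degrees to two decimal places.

θ_B ≈ 36.16°

n₂/n₁ = sin θ_c = sin 46.96° = 0.7309.
tan θ_B equals the same ratio, so θ_B = arctan(0.7309) = 36.16°.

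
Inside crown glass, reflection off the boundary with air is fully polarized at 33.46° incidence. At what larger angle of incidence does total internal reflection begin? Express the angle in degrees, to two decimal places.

θ_c ≈ 41.37°

n₂/n₁ = tan 33.46° = 0.6609; the critical angle satisfies sin θ_c = n₂/n₁.
θ_c = arcsin(0.6609) = 41.37°.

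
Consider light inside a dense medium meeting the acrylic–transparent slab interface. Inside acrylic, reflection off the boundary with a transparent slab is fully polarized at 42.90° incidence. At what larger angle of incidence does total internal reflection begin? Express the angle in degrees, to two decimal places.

From Brewster, n₂/n₁ = tan θ_B = tan 42.90° = 0.9293.
Then sin θ_c = n₂/n₁ = 0.9293, so θ_c = arcsin 0.9293 = 68.32°.

θ_c ≈ 68.32°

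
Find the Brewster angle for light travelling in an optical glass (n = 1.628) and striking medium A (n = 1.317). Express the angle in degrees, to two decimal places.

θ_B ≈ 38.97°

The reflected p-component vanishes when tan θ_B = n₂/n₁.
Brewster's condition: tan θ_B = n₂/n₁ = 1.317/1.628 = 0.8090.
So θ_B = arctan 0.8090 = 38.97°.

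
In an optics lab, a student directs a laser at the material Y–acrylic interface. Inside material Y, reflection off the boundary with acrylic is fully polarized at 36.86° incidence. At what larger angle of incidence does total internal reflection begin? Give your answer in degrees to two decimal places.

From Brewster, n₂/n₁ = tan θ_B = tan 36.86° = 0.7497.
Then sin θ_c = n₂/n₁ = 0.7497, so θ_c = arcsin 0.7497 = 48.57°.

θ_c ≈ 48.57°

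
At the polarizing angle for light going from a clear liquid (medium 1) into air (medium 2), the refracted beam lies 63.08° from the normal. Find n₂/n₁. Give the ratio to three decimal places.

θ_B + θ_t = 90°, so θ_B = 90° − 63.08° = 26.92°.
Then n₂/n₁ = tan θ_B = tan 26.92° = 0.508.

n₂/n₁ ≈ 0.508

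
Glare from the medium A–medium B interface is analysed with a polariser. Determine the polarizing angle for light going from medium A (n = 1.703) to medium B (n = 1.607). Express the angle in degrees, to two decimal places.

θ_B ≈ 43.34°

Brewster's condition: tan θ_B = n₂/n₁ = 1.607/1.703 = 0.9436.
So θ_B = arctan 0.9436 = 43.34°.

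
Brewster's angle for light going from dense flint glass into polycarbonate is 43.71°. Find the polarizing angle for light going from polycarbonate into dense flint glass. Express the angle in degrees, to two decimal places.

θ_B' ≈ 46.29°

The two Brewster angles are complementary: θ_B' = 90° − θ_B = 90° − 43.71° = 46.29°.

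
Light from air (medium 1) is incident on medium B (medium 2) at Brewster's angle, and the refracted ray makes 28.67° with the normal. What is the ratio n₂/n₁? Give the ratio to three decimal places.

n₂/n₁ ≈ 1.829

θ_B + θ_t = 90°, so θ_B = 90° − 28.67° = 61.33°.
tan θ_B = n₂/n₁, so n₂/n₁ = tan 61.33° = 1.829.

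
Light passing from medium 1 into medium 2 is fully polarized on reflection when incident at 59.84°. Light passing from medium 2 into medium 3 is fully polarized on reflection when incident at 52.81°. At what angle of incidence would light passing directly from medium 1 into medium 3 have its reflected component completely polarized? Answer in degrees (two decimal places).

θ_B ≈ 66.21°

tan θ_B(1→2) = n₂/n₁ = tan 59.84° = 1.7209.
tan θ_B(2→3) = n₃/n₂ = tan 52.81° = 1.3179.
So n₃/n₁ = (n₂/n₁)(n₃/n₂) = 1.7209 × 1.3179 = 2.2681.
θ_B(1→3) = arctan(2.2681) = 66.21°.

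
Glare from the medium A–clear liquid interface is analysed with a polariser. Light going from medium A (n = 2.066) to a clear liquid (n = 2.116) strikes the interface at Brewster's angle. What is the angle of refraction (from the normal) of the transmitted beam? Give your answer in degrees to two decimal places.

First find Brewster's angle: tan θ_B = 2.116/2.066 = 1.0242, giving θ_B = 45.68°.
The refracted ray is perpendicular to the reflected ray, so θ_t = 90° − θ_B = 44.32°.

θ_t ≈ 44.32°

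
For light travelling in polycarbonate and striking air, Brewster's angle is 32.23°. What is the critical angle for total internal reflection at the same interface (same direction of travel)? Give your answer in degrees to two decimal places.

θ_c ≈ 39.08°

n₂/n₁ = tan 32.23° = 0.6305; the critical angle satisfies sin θ_c = n₂/n₁.
θ_c = arcsin(0.6305) = 39.08°.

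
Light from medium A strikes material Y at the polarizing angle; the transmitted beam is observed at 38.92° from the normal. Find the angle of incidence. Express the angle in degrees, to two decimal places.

Since the reflected and refracted rays are at right angles at the polarizing angle, θ_B + θ_t = 90°.
So θ_B = 90° − θ_t = 90° − 38.92° = 51.08°.

θ_B ≈ 51.08°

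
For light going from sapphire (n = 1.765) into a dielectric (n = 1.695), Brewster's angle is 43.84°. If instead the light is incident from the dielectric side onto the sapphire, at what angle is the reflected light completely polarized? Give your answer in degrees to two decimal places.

θ_B' ≈ 46.16°

The two Brewster angles are complementary: θ_B' = 90° − θ_B = 90° − 43.84° = 46.16°.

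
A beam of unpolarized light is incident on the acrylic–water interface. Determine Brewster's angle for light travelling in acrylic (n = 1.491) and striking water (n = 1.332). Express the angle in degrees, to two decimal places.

tan θ_B = n₂/n₁ = 1.332/1.491 = 0.8934.
θ_B = arctan(0.8934) = 41.78°.

θ_B ≈ 41.78°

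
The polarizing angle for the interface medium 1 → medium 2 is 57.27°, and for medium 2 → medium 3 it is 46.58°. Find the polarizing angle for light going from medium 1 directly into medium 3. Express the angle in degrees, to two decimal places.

θ_B ≈ 58.69°

n₂/n₁ = tan 57.27° = 1.5559 and n₃/n₂ = tan 46.58° = 1.0567.
Multiplying, n₃/n₁ = 1.5559 × 1.0567 = 1.6441, and θ_B(1→3) = arctan 1.6441 = 58.69°.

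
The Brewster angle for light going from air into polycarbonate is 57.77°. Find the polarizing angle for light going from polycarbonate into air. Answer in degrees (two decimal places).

The two Brewster angles are complementary: θ_B' = 90° − θ_B = 90° − 57.77° = 32.23°.

θ_B' ≈ 32.23°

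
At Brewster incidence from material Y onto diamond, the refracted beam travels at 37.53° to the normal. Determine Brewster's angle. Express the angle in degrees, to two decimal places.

θ_B ≈ 52.47°

At Brewster's angle the reflected and refracted rays are perpendicular, so θ_B + θ_t = 90°.
So θ_B = 90° − θ_t = 90° − 37.53° = 52.47°.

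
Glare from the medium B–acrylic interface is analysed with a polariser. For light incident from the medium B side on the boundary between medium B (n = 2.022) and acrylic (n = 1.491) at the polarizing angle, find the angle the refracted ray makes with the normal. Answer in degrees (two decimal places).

θ_B = arctan(n₂/n₁) = arctan(1.491/2.022) = 36.40°.
Since θ_B + θ_t = 90° at Brewster incidence, θ_t = 90° − 36.40° = 53.60°.

θ_t ≈ 53.60°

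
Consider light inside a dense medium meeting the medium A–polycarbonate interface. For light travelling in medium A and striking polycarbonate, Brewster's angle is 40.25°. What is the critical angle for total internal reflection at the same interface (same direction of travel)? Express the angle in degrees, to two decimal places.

tan θ_B = n₂/n₁ = tan 40.25° = 0.8466.
Total internal reflection: sin θ_c = n₂/n₁ = 0.8466.
θ_c = arcsin(0.8466) = 57.84°.

θ_c ≈ 57.84°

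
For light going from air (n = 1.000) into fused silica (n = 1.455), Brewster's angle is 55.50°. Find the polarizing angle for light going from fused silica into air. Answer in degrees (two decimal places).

θ_B' ≈ 34.50°

tan θ_B' = n₁/n₂ = 1/tan θ_B, so θ_B' = 90° − θ_B.
θ_B' = 90° − 55.50° = 34.50°.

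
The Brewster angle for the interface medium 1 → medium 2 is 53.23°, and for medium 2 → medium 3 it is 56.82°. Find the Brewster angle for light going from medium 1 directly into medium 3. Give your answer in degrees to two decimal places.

θ_B ≈ 63.96°

tan θ_B(1→2) = n₂/n₁ = tan 53.23° = 1.3382.
tan θ_B(2→3) = n₃/n₂ = tan 56.82° = 1.5293.
Multiplying, n₃/n₁ = 1.3382 × 1.5293 = 2.0465, and θ_B(1→3) = arctan 2.0465 = 63.96°.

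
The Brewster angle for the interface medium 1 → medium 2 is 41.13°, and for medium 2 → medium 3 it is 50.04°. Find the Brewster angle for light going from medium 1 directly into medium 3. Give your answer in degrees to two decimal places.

θ_B ≈ 46.18°

Each Brewster angle gives a ratio: n₂/n₁ = tan 41.13° = 0.8733, n₃/n₂ = tan 50.04° = 1.1934.
So n₃/n₁ = (n₂/n₁)(n₃/n₂) = 0.8733 × 1.1934 = 1.0422.
θ_B(1→3) = arctan(1.0422) = 46.18°.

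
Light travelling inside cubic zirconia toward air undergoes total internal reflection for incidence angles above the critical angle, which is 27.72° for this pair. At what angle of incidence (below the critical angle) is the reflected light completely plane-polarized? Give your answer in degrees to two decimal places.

θ_B ≈ 24.95°

sin θ_c = n₂/n₁, so n₂/n₁ = sin 27.72° = 0.4652.
Brewster: tan θ_B = n₂/n₁ = 0.4652.
θ_B = arctan(0.4652) = 24.95°.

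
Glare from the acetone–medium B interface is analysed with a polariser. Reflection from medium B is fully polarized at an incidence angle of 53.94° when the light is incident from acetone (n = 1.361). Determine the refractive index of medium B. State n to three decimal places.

Full polarization of the reflected beam means tan θ_B = n₂/n₁, where n₁ is the incident medium (acetone).
n₂ = n₁ tan θ_B = 1.361 × tan 53.94° = 1.869.

n ≈ 1.869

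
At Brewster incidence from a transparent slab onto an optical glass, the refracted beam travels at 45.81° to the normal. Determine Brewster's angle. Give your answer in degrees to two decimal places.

At Brewster's angle the reflected and refracted rays are perpendicular, so θ_B + θ_t = 90°.
So θ_B = 90° − θ_t = 90° − 45.81° = 44.19°.

θ_B ≈ 44.19°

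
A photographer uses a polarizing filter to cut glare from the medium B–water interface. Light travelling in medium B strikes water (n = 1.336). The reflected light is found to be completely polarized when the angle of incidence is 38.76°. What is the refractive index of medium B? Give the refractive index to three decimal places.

n ≈ 1.664

Full polarization of the reflected beam means tan θ_B = n₂/n₁, where n₁ is the incident medium (medium B).
n₁ = n₂ / tan θ_B = 1.336 / tan 38.76° = 1.664.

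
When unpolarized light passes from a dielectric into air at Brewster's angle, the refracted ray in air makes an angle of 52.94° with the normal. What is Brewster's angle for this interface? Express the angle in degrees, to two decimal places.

θ_B ≈ 37.06°

Since the reflected and refracted rays are at right angles at the polarizing angle, θ_B + θ_t = 90°.
So θ_B = 90° − θ_t = 90° − 52.94° = 37.06°.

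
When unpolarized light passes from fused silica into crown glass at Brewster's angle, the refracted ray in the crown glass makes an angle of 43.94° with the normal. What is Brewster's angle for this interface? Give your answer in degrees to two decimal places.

At Brewster's angle the reflected and refracted rays are perpendicular, so θ_B + θ_t = 90°.
θ_B = 90° − 43.94° = 46.06°.

θ_B ≈ 46.06°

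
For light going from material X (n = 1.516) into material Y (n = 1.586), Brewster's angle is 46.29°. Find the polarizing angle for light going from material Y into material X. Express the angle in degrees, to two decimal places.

The two Brewster angles are complementary: θ_B' = 90° − θ_B = 90° − 46.29° = 43.71°.

θ_B' ≈ 43.71°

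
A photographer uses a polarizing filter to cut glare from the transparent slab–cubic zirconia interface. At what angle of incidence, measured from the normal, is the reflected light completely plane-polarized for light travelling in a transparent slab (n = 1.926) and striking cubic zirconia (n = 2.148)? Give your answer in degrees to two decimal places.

θ_B ≈ 48.12°

The reflected p-component vanishes when tan θ_B = n₂/n₁.
Here n₂/n₁ = 2.148/1.926 = 1.1153, and Brewster's law gives tan θ_B = n₂/n₁. Taking the arctangent, θ_B = 48.12°.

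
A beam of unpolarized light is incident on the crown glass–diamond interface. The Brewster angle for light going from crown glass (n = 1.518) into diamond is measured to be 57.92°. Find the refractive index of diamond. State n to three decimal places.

At the Brewster angle, tan θ_B = n₂/n₁ with n₁ on the incident side (crown glass) and n₂ on the transmitted side (diamond).
n₂ = n₁ tan θ_B = 1.518 × tan 57.92° = 2.422.

n ≈ 2.422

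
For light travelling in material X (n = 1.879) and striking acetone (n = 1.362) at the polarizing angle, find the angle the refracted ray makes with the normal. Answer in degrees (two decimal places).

θ_t ≈ 54.06°

First find Brewster's angle: tan θ_B = 1.362/1.879 = 0.7249, giving θ_B = 35.94°.
At Brewster's angle the reflected and refracted rays are perpendicular, so θ_t = 90° − θ_B = 90° − 35.94° = 54.06°.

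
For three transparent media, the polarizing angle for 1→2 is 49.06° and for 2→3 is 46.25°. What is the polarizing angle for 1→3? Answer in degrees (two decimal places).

n₂/n₁ = tan 49.06° = 1.1528 and n₃/n₂ = tan 46.25° = 1.0446.
n₃/n₁ = 1.2042. Then tan θ_B(1→3) = n₃/n₁, so θ_B(1→3) = arctan(1.2042) = 50.29°.

θ_B ≈ 50.29°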